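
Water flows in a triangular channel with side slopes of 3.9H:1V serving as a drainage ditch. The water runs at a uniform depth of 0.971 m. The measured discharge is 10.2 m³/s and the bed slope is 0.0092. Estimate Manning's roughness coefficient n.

n = 0.0209

For a triangular section with side slope z = 3.9: A = zy² = 3.9×0.971² = 3.677 m²; P = 2y√(1+z²) = 2×0.971×4.026 = 7.819 m.
Hydraulic radius R = A/P = 3.677/7.819 = 0.4703 m.
Rearranging Manning's equation: n = (1/Q) A R^(2/3) S^(1/2) = (1/10.2) × 3.677 × 0.4703^(2/3) × √0.0092 = 0.0209.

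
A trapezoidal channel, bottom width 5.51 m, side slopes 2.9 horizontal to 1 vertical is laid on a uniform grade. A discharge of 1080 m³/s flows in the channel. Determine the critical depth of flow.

At critical depth, Q² T / (g A³) = 1, i.e. A³/T = Q²/g = 1080²/9.81 = 118900.
Try y = 8.03 m: A³/T = 237400 — over.
Try y = 5.65 m: A³/T = 49450 — short.
Try y = 6.89 m: A³/T = 119100 — matches.

y_c = 6.89 m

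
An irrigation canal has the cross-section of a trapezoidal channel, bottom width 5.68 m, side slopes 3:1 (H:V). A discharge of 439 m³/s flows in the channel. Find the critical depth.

y_c = 4.5 m

At critical depth, Q² T / (g A³) = 1, i.e. A³/T = Q²/g = 439²/9.81 = 19650.
Trying y = 3.15 m: A³/T = 4404 — too small.
Trying y = 4.5 m: A³/T = 19670 — ≈ 19650.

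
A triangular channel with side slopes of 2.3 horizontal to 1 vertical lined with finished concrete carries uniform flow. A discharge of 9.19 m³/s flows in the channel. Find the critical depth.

At critical depth, Q² T / (g A³) = 1, i.e. A³/T = Q²/g = 9.19²/9.81 = 8.609.
At y = 1.48 m: A³/T = 18.78 — high.
At y = 0.917 m: A³/T = 1.715 — low.
At y = 1.27 m: A³/T = 8.739 — matches.

y_c = 1.27 m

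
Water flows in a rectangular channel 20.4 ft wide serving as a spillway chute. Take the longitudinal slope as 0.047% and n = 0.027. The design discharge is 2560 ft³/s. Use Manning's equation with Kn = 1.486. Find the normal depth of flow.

y_n = 27.6 ft

Manning's equation rearranged: A R^(2/3) = nQ / (1.486·√S) = 0.027 × 2560 / (1.486 × √0.00047) = 2146.
At y = 33 ft: A R^(2/3) = 2646 — high.
At y = 27.6 ft: A R^(2/3) = 2147 — ≈ 2146.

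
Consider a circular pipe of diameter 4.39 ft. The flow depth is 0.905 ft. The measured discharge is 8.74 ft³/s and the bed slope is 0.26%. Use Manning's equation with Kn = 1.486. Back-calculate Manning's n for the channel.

For a circular section of diameter D = 4.39 ft at depth y = 0.905 ft, the central angle is θ = 2 arccos(1 − 2y/D) = 1.885 rad. Then A = (D²/8)(θ − sin θ) = 2.25 ft² and P = Dθ/2 = 4.138 ft.
Hydraulic radius R = A/P = 2.25/4.138 = 0.5439 ft.
Rearranging Manning's equation: n = (1.486/Q) A R^(2/3) S^(1/2) = (1.486/8.74) × 2.25 × 0.5439^(2/3) × √0.0026 = 0.013.

n = 0.013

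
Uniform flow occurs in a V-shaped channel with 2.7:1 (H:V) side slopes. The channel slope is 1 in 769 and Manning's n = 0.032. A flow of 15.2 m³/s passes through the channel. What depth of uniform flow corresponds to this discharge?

Manning's equation rearranged: A R^(2/3) = nQ / (1·√S) = 0.032 × 15.2 / (√0.0013) = 13.49.
Trying y = 1.86 m: A R^(2/3) = 8.526 — too small.
Trying y = 2.4 m: A R^(2/3) = 16.83 — too large.
Trying y = 2.21 m: A R^(2/3) = 13.5 — ≈ 13.49.

y_n = 2.21 m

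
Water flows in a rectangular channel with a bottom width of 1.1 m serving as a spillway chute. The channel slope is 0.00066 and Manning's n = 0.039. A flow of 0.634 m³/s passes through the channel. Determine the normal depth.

y_n = 1.59 m

Manning's equation rearranged: A R^(2/3) = nQ / (1·√S) = 0.039 × 0.634 / (√0.00066) = 0.9625.
Trying y = 1.76 m: A R^(2/3) = 1.084 — too large.
Trying y = 1.59 m: A R^(2/3) = 0.9631 — close enough.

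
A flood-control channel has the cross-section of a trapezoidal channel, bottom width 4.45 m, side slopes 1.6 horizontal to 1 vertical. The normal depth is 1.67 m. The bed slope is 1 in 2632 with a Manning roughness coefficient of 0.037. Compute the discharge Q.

With bottom width b = 4.45 m and side slope z = 1.6: A = (b + zy)y = (4.45 + 1.6×1.67)×1.67 = 11.89 m²; P = b + 2y√(1+z²) = 4.45 + 2×1.67×1.887 = 10.75 m.
Hydraulic radius R = A/P = 11.89/10.75 = 1.106 m.
Manning's equation: Q = (1/n) A R^(2/3) S^(1/2) = (1/0.037) × 11.89 × 1.106^(2/3) × 0.0003799^(1/2) = 6.7 m³/s.

Q = 6.7 m³/s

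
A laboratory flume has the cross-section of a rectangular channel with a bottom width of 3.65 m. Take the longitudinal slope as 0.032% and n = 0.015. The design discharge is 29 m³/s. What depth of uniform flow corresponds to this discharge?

Manning's equation rearranged: A R^(2/3) = nQ / (1·√S) = 0.015 × 29 / (√0.00032) = 24.32.
Trying y = 6.67 m: A R^(2/3) = 30.94 — high.
Trying y = 4.27 m: A R^(2/3) = 18.36 — low.
Trying y = 5.41 m: A R^(2/3) = 24.29 — ≈ 24.32.

y_n = 5.41 m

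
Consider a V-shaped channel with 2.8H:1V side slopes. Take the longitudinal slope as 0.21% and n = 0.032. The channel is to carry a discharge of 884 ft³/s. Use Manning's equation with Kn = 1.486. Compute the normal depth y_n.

y_n = 7.87 ft

Manning's equation rearranged: A R^(2/3) = nQ / (1.486·√S) = 0.032 × 884 / (1.486 × √0.0021) = 415.4.
At y = 9.7 ft: A R^(2/3) = 725.2 — over.
At y = 6.75 ft: A R^(2/3) = 275.8 — short.
At y = 7.87 ft: A R^(2/3) = 415.3 — matches.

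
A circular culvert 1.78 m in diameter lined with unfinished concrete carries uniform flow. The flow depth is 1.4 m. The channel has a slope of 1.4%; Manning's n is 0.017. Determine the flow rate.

Q = 9.7 m³/s

For a circular section of diameter D = 1.78 m at depth y = 1.4 m, the central angle is θ = 2 arccos(1 − 2y/D) = 4.362 rad. Then A = (D²/8)(θ − sin θ) = 2.1 m² and P = Dθ/2 = 3.882 m.
Hydraulic radius R = A/P = 2.1/3.882 = 0.5408 m.
Manning's equation: Q = (1/n) A R^(2/3) S^(1/2) = (1/0.017) × 2.1 × 0.5408^(2/3) × 0.014^(1/2) = 9.7 m³/s.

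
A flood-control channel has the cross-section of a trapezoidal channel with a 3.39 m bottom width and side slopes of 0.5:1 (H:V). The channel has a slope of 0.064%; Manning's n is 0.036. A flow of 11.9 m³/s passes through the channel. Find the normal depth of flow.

Manning's equation rearranged: A R^(2/3) = nQ / (1·√S) = 0.036 × 11.9 / (√0.00064) = 16.93.
Trying y = 3.46 m: A R^(2/3) = 24.15 — over.
Trying y = 2.41 m: A R^(2/3) = 12.93 — short.
Trying y = 2.82 m: A R^(2/3) = 16.91 — ≈ 16.93.

y_n = 2.82 m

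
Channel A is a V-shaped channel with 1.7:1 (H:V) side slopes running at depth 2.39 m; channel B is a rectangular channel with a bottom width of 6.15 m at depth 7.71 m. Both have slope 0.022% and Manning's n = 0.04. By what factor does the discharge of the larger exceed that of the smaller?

8.09

Channel A: For a triangular section with side slope z = 1.7: A = zy² = 1.7×2.39² = 9.711 m²; P = 2y√(1+z²) = 2×2.39×1.972 = 9.428 m. Hydraulic radius R = A/P = 9.711/9.428 = 1.03 m. Q_A = (1/0.04)·9.711·1.03^(2/3)·√0.00022 = 3.672 m³/s.
Channel B: Flow area A = b·y = 6.15 × 7.71 = 47.42 m². Wetted perimeter P = b + 2y = 6.15 + 2×7.71 = 21.57 m. Hydraulic radius R = A/P = 47.42/21.57 = 2.198 m. Q_B = (1/0.04)·47.42·2.198^(2/3)·√0.00022 = 29.73 m³/s.
The larger discharge is 29.73 m³/s and the smaller is 3.672 m³/s; the ratio is 8.09.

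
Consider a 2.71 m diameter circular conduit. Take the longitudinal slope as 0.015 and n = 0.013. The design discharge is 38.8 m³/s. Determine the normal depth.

y_n = 2.06 m

Manning's equation rearranged: A R^(2/3) = nQ / (1·√S) = 0.013 × 38.8 / (√0.015) = 4.118.
Try y = 1.41 m: A R^(2/3) = 2.379 — too small.
Try y = 2.42 m: A R^(2/3) = 4.726 — too large.
Try y = 2.06 m: A R^(2/3) = 4.12 — matches.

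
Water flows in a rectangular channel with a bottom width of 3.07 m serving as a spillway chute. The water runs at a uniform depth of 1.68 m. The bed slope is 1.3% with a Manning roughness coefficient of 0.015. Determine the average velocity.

V = 6.56 m/s

Flow area A = b·y = 3.07 × 1.68 = 5.158 m². Wetted perimeter P = b + 2y = 3.07 + 2×1.68 = 6.43 m.
Hydraulic radius R = A/P = 5.158/6.43 = 0.8021 m.
From Manning's equation, V = (1/n) R^(2/3) S^(1/2) = (1/0.015) × 0.8021^(2/3) × 0.013^(1/2) = 6.56 m/s.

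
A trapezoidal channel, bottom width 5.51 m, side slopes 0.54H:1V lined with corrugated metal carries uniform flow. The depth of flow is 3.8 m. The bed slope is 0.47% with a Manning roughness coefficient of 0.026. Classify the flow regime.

subcritical

With bottom width b = 5.51 m and side slope z = 0.54: A = (b + zy)y = (5.51 + 0.54×3.8)×3.8 = 28.74 m²; P = b + 2y√(1+z²) = 5.51 + 2×3.8×1.136 = 14.15 m.
Hydraulic radius R = A/P = 28.74/14.15 = 2.031 m.
V = (1/n) R^(2/3) √S = (1/0.026) × 2.031^(2/3) × √0.0047 = 4.229 m/s. Hydraulic depth D_h = A/T = 28.74/9.614 = 2.989 m.
Froude number Fr = V/√(g·D_h) = 4.229/√(9.81×2.989) = 0.781, which is less than 1, so the flow is subcritical.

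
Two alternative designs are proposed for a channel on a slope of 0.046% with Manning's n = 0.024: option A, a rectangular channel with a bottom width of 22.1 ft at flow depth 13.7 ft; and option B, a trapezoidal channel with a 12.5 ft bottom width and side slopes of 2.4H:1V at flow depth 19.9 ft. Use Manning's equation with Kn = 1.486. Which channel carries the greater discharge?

Channel A: Flow area A = b·y = 22.1 × 13.7 = 302.8 ft². Wetted perimeter P = b + 2y = 22.1 + 2×13.7 = 49.5 ft. Hydraulic radius R = A/P = 302.8/49.5 = 6.117 ft. Q_A = (1.486/0.024)·302.8·6.117^(2/3)·√0.00046 = 1345 ft³/s.
Channel B: With bottom width b = 12.5 ft and side slope z = 2.4: A = (b + zy)y = (12.5 + 2.4×19.9)×19.9 = 1199 ft²; P = b + 2y√(1+z²) = 12.5 + 2×19.9×2.6 = 116 ft. Hydraulic radius R = A/P = 1199/116 = 10.34 ft. Q_B = (1.486/0.024)·1199·10.34^(2/3)·√0.00046 = 7558 ft³/s.
Q_A = 1345 ft³/s vs Q_B = 7558 ft³/s, so channel B carries more.

channel B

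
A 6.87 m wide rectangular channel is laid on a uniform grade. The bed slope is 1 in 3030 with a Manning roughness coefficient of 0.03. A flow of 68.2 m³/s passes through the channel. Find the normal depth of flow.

Manning's equation rearranged: A R^(2/3) = nQ / (1·√S) = 0.03 × 68.2 / (√0.00033) = 112.6.
Trying y = 11 m: A R^(2/3) = 143.5 — over.
Trying y = 7.13 m: A R^(2/3) = 85.8 — short.
Trying y = 8.94 m: A R^(2/3) = 112.6 — close enough.

y_n = 8.94 m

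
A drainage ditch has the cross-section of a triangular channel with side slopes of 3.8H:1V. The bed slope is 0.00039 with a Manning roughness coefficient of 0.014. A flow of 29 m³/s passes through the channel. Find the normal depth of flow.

y_n = 2.26 m

Manning's equation rearranged: A R^(2/3) = nQ / (1·√S) = 0.014 × 29 / (√0.00039) = 20.56.
At y = 2.55 m: A R^(2/3) = 28.41 — too large.
At y = 1.59 m: A R^(2/3) = 8.062 — too small.
At y = 2.26 m: A R^(2/3) = 20.59 — matches.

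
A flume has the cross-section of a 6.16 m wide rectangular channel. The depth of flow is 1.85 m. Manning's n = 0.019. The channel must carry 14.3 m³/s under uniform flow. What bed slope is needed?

Flow area A = b·y = 6.16 × 1.85 = 11.4 m². Wetted perimeter P = b + 2y = 6.16 + 2×1.85 = 9.86 m.
Hydraulic radius R = A/P = 11.4/9.86 = 1.156 m.
From Manning's equation, S = [nQ / (1 A R^(2/3))]² = [0.019 × 14.3 / (1 × 11.4 × 1.156^(2/3))]² = 0.000469.

S = 0.000469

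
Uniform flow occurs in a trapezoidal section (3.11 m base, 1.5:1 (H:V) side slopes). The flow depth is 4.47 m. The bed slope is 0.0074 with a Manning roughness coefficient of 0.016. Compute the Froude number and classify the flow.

supercritical

With bottom width b = 3.11 m and side slope z = 1.5: A = (b + zy)y = (3.11 + 1.5×4.47)×4.47 = 43.87 m²; P = b + 2y√(1+z²) = 3.11 + 2×4.47×1.803 = 19.23 m.
Hydraulic radius R = A/P = 43.87/19.23 = 2.282 m.
V = (1/n) R^(2/3) √S = (1/0.016) × 2.282^(2/3) × √0.0074 = 9.319 m/s. Hydraulic depth D_h = A/T = 43.87/16.52 = 2.656 m.
Froude number Fr = V/√(g·D_h) = 9.319/√(9.81×2.656) = 1.83, which is greater than 1, so the flow is supercritical.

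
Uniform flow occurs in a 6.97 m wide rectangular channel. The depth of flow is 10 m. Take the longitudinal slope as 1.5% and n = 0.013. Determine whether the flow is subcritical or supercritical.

Flow area A = b·y = 6.97 × 10 = 69.7 m². Wetted perimeter P = b + 2y = 6.97 + 2×10 = 26.97 m.
Hydraulic radius R = A/P = 69.7/26.97 = 2.584 m.
V = (1/n) R^(2/3) √S = (1/0.013) × 2.584^(2/3) × √0.015 = 17.74 m/s. Hydraulic depth D_h = A/T = 69.7/6.97 = 10 m.
Froude number Fr = V/√(g·D_h) = 17.74/√(9.81×10) = 1.79, which is greater than 1, so the flow is supercritical.

supercritical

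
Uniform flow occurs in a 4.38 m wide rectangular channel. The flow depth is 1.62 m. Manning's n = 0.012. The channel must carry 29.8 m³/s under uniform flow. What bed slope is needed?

S = 0.00279

Flow area A = b·y = 4.38 × 1.62 = 7.096 m². Wetted perimeter P = b + 2y = 4.38 + 2×1.62 = 7.62 m.
Hydraulic radius R = A/P = 7.096/7.62 = 0.9312 m.
From Manning's equation, S = [nQ / (1 A R^(2/3))]² = [0.012 × 29.8 / (1 × 7.096 × 0.9312^(2/3))]² = 0.00279.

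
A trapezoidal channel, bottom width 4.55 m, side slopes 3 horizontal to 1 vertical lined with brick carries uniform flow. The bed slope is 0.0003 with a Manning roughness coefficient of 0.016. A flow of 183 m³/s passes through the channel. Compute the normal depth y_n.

y_n = 4.76 m

Manning's equation rearranged: A R^(2/3) = nQ / (1·√S) = 0.016 × 183 / (√0.0003) = 169.
Trying y = 3.33 m: A R^(2/3) = 74.03 — too small.
Trying y = 4.76 m: A R^(2/3) = 168.9 — ≈ 169.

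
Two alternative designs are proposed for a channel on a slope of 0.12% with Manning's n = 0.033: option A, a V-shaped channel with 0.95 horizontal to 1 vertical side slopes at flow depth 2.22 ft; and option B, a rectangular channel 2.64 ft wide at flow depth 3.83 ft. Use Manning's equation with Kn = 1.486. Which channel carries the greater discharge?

channel B

Channel A: For a triangular section with side slope z = 0.95: A = zy² = 0.95×2.22² = 4.682 ft²; P = 2y√(1+z²) = 2×2.22×1.379 = 6.124 ft. Hydraulic radius R = A/P = 4.682/6.124 = 0.7645 ft. Q_A = (1.486/0.033)·4.682·0.7645^(2/3)·√0.0012 = 6.106 ft³/s.
Channel B: Flow area A = b·y = 2.64 × 3.83 = 10.11 ft². Wetted perimeter P = b + 2y = 2.64 + 2×3.83 = 10.3 ft. Hydraulic radius R = A/P = 10.11/10.3 = 0.9817 ft. Q_B = (1.486/0.033)·10.11·0.9817^(2/3)·√0.0012 = 15.58 ft³/s.
Q_A = 6.106 ft³/s vs Q_B = 15.58 ft³/s, so channel B carries more.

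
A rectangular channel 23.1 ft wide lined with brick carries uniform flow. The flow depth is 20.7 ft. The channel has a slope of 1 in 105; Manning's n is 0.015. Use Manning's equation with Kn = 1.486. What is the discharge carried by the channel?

Q = 17600 ft³/s

Flow area A = b·y = 23.1 × 20.7 = 478.2 ft². Wetted perimeter P = b + 2y = 23.1 + 2×20.7 = 64.5 ft.
Hydraulic radius R = A/P = 478.2/64.5 = 7.413 ft.
Manning's equation: Q = (1.486/n) A R^(2/3) S^(1/2) = (1.486/0.015) × 478.2 × 7.413^(2/3) × 0.009524^(1/2) = 17600 ft³/s.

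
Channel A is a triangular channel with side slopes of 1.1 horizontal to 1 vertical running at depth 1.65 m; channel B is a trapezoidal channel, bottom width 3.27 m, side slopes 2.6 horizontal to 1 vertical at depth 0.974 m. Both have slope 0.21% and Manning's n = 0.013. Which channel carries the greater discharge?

Channel A: For a triangular section with side slope z = 1.1: A = zy² = 1.1×1.65² = 2.995 m²; P = 2y√(1+z²) = 2×1.65×1.487 = 4.906 m. Hydraulic radius R = A/P = 2.995/4.906 = 0.6105 m. Q_A = (1/0.013)·2.995·0.6105^(2/3)·√0.0021 = 7.597 m³/s.
Channel B: With bottom width b = 3.27 m and side slope z = 2.6: A = (b + zy)y = (3.27 + 2.6×0.974)×0.974 = 5.652 m²; P = b + 2y√(1+z²) = 3.27 + 2×0.974×2.786 = 8.697 m. Hydraulic radius R = A/P = 5.652/8.697 = 0.6499 m. Q_B = (1/0.013)·5.652·0.6499^(2/3)·√0.0021 = 14.95 m³/s.
Q_A = 7.597 m³/s vs Q_B = 14.95 m³/s, so channel B carries more.

channel B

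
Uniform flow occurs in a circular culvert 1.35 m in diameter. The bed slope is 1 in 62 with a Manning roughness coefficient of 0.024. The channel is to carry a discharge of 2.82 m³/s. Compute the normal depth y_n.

Manning's equation rearranged: A R^(2/3) = nQ / (1·√S) = 0.024 × 2.82 / (√0.01613) = 0.5329.
Try y = 0.711 m: A R^(2/3) = 0.3785 — too small.
Try y = 0.962 m: A R^(2/3) = 0.5944 — too large.
Try y = 0.887 m: A R^(2/3) = 0.5329 — close enough.

y_n = 0.887 m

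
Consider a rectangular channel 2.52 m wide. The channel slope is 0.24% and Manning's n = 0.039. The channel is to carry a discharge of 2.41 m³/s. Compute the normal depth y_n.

y_n = 1.09 m

Manning's equation rearranged: A R^(2/3) = nQ / (1·√S) = 0.039 × 2.41 / (√0.0024) = 1.919.
Try y = 1.36 m: A R^(2/3) = 2.582 — too large.
Try y = 0.978 m: A R^(2/3) = 1.656 — too small.
Try y = 1.09 m: A R^(2/3) = 1.92 — matches.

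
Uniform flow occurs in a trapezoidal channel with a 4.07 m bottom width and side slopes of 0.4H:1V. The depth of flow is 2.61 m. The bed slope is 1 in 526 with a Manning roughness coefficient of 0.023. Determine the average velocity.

With bottom width b = 4.07 m and side slope z = 0.4: A = (b + zy)y = (4.07 + 0.4×2.61)×2.61 = 13.35 m²; P = b + 2y√(1+z²) = 4.07 + 2×2.61×1.077 = 9.692 m.
Hydraulic radius R = A/P = 13.35/9.692 = 1.377 m.
From Manning's equation, V = (1/n) R^(2/3) S^(1/2) = (1/0.023) × 1.377^(2/3) × 0.001901^(1/2) = 2.35 m/s.

V = 2.35 m/s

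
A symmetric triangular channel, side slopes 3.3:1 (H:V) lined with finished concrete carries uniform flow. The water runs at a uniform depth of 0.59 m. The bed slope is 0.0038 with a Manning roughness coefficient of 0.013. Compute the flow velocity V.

V = 2.04 m/s

For a triangular section with side slope z = 3.3: A = zy² = 3.3×0.59² = 1.149 m²; P = 2y√(1+z²) = 2×0.59×3.448 = 4.069 m.
Hydraulic radius R = A/P = 1.149/4.069 = 0.2823 m.
From Manning's equation, V = (1/n) R^(2/3) S^(1/2) = (1/0.013) × 0.2823^(2/3) × 0.0038^(1/2) = 2.04 m/s.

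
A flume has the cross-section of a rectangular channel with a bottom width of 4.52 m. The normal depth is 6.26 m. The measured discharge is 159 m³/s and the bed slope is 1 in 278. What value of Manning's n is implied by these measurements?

Flow area A = b·y = 4.52 × 6.26 = 28.3 m². Wetted perimeter P = b + 2y = 4.52 + 2×6.26 = 17.04 m.
Hydraulic radius R = A/P = 28.3/17.04 = 1.661 m.
Rearranging Manning's equation: n = (1/Q) A R^(2/3) S^(1/2) = (1/159) × 28.3 × 1.661^(2/3) × √0.003597 = 0.015.

n = 0.015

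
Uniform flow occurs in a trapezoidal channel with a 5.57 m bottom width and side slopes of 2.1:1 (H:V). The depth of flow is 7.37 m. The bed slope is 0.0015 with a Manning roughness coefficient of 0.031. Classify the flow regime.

With bottom width b = 5.57 m and side slope z = 2.1: A = (b + zy)y = (5.57 + 2.1×7.37)×7.37 = 155.1 m²; P = b + 2y√(1+z²) = 5.57 + 2×7.37×2.326 = 39.85 m.
Hydraulic radius R = A/P = 155.1/39.85 = 3.892 m.
V = (1/n) R^(2/3) √S = (1/0.031) × 3.892^(2/3) × √0.0015 = 3.091 m/s. Hydraulic depth D_h = A/T = 155.1/36.52 = 4.247 m.
Froude number Fr = V/√(g·D_h) = 3.091/√(9.81×4.247) = 0.479, which is less than 1, so the flow is subcritical.

subcritical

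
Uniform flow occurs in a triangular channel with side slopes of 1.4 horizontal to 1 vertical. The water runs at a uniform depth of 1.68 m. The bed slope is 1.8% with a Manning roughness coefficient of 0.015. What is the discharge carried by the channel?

Q = 27.4 m³/s

For a triangular section with side slope z = 1.4: A = zy² = 1.4×1.68² = 3.951 m²; P = 2y√(1+z²) = 2×1.68×1.72 = 5.781 m.
Hydraulic radius R = A/P = 3.951/5.781 = 0.6835 m.
Manning's equation: Q = (1/n) A R^(2/3) S^(1/2) = (1/0.015) × 3.951 × 0.6835^(2/3) × 0.018^(1/2) = 27.4 m³/s.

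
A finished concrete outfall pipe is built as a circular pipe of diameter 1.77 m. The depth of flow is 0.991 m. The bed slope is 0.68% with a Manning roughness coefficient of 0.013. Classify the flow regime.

For a circular section of diameter D = 1.77 m at depth y = 0.991 m, the central angle is θ = 2 arccos(1 − 2y/D) = 3.382 rad. Then A = (D²/8)(θ − sin θ) = 1.417 m² and P = Dθ/2 = 2.993 m.
Hydraulic radius R = A/P = 1.417/2.993 = 0.4736 m.
V = (1/n) R^(2/3) √S = (1/0.013) × 0.4736^(2/3) × √0.0068 = 3.854 m/s. Hydraulic depth D_h = A/T = 1.417/1.757 = 0.8066 m.
Froude number Fr = V/√(g·D_h) = 3.854/√(9.81×0.8066) = 1.37, which is greater than 1, so the flow is supercritical.

supercritical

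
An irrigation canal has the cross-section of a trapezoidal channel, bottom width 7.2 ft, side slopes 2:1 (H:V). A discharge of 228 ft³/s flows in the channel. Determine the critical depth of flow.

At critical depth, Q² T / (g A³) = 1, i.e. A³/T = Q²/g = 228²/32.2 = 1614.
Trying y = 1.72 ft: A³/T = 435.3 — low.
Trying y = 2.49 ft: A³/T = 1626 — close enough.

y_c = 2.49 ft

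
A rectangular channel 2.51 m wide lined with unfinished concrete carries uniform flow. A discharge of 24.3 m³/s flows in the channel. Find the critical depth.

y_c = 2.12 m

For a rectangular channel, critical depth y_c = (q²/g)^(1/3) where q = Q/b = 24.3/2.51 = 9.681 m²/s.
So y_c = (9.681²/9.81)^(1/3) = 2.12 m.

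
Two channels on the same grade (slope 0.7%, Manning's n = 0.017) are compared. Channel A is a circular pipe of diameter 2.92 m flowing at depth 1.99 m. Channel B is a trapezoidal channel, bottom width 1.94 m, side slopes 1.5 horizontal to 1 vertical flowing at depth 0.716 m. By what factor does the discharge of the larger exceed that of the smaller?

3.33

Channel A: For a circular section of diameter D = 2.92 m at depth y = 1.99 m, the central angle is θ = 2 arccos(1 − 2y/D) = 3.885 rad. Then A = (D²/8)(θ − sin θ) = 4.861 m² and P = Dθ/2 = 5.672 m. Hydraulic radius R = A/P = 4.861/5.672 = 0.8571 m. Q_A = (1/0.017)·4.861·0.8571^(2/3)·√0.007 = 21.59 m³/s.
Channel B: With bottom width b = 1.94 m and side slope z = 1.5: A = (b + zy)y = (1.94 + 1.5×0.716)×0.716 = 2.158 m²; P = b + 2y√(1+z²) = 1.94 + 2×0.716×1.803 = 4.522 m. Hydraulic radius R = A/P = 2.158/4.522 = 0.4773 m. Q_B = (1/0.017)·2.158·0.4773^(2/3)·√0.007 = 6.486 m³/s.
The larger discharge is 21.59 m³/s and the smaller is 6.486 m³/s; the ratio is 3.33.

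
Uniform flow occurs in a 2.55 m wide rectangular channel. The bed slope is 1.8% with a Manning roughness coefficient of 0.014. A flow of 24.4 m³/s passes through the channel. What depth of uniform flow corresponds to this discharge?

y_n = 1.33 m

Manning's equation rearranged: A R^(2/3) = nQ / (1·√S) = 0.014 × 24.4 / (√0.018) = 2.546.
At y = 0.96 m: A R^(2/3) = 1.639 — low.
At y = 1.63 m: A R^(2/3) = 3.325 — high.
At y = 1.33 m: A R^(2/3) = 2.547 — ≈ 2.546.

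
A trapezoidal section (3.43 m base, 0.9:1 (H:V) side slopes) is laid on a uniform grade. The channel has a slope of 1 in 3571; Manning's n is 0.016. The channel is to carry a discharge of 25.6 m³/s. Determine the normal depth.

y_n = 2.96 m

Manning's equation rearranged: A R^(2/3) = nQ / (1·√S) = 0.016 × 25.6 / (√0.00028) = 24.48.
At y = 2.07 m: A R^(2/3) = 12.49 — low.
At y = 3.71 m: A R^(2/3) = 38.15 — high.
At y = 2.96 m: A R^(2/3) = 24.5 — close enough.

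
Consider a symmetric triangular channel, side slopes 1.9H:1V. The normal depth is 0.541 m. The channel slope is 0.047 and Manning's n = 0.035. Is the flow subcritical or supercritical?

supercritical

For a triangular section with side slope z = 1.9: A = zy² = 1.9×0.541² = 0.5561 m²; P = 2y√(1+z²) = 2×0.541×2.147 = 2.323 m.
Hydraulic radius R = A/P = 0.5561/2.323 = 0.2394 m.
V = (1/n) R^(2/3) √S = (1/0.035) × 0.2394^(2/3) × √0.047 = 2.388 m/s. Hydraulic depth D_h = A/T = 0.5561/2.056 = 0.2705 m.
Froude number Fr = V/√(g·D_h) = 2.388/√(9.81×0.2705) = 1.47, which is greater than 1, so the flow is supercritical.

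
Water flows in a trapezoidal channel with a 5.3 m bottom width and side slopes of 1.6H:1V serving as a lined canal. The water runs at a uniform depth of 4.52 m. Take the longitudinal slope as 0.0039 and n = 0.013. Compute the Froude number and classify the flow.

With bottom width b = 5.3 m and side slope z = 1.6: A = (b + zy)y = (5.3 + 1.6×4.52)×4.52 = 56.64 m²; P = b + 2y√(1+z²) = 5.3 + 2×4.52×1.887 = 22.36 m.
Hydraulic radius R = A/P = 56.64/22.36 = 2.534 m.
V = (1/n) R^(2/3) √S = (1/0.013) × 2.534^(2/3) × √0.0039 = 8.928 m/s. Hydraulic depth D_h = A/T = 56.64/19.76 = 2.866 m.
Froude number Fr = V/√(g·D_h) = 8.928/√(9.81×2.866) = 1.68, which is greater than 1, so the flow is supercritical.

supercritical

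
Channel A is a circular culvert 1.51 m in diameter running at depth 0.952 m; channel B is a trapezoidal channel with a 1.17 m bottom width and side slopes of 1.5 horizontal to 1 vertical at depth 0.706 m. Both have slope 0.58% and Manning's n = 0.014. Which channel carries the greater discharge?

channel B

Channel A: For a circular section of diameter D = 1.51 m at depth y = 0.952 m, the central angle is θ = 2 arccos(1 − 2y/D) = 3.67 rad. Then A = (D²/8)(θ − sin θ) = 1.189 m² and P = Dθ/2 = 2.771 m. Hydraulic radius R = A/P = 1.189/2.771 = 0.4293 m. Q_A = (1/0.014)·1.189·0.4293^(2/3)·√0.0058 = 3.682 m³/s.
Channel B: With bottom width b = 1.17 m and side slope z = 1.5: A = (b + zy)y = (1.17 + 1.5×0.706)×0.706 = 1.574 m²; P = b + 2y√(1+z²) = 1.17 + 2×0.706×1.803 = 3.716 m. Hydraulic radius R = A/P = 1.574/3.716 = 0.4235 m. Q_B = (1/0.014)·1.574·0.4235^(2/3)·√0.0058 = 4.828 m³/s.
Q_A = 3.682 m³/s vs Q_B = 4.828 m³/s, so channel B carries more.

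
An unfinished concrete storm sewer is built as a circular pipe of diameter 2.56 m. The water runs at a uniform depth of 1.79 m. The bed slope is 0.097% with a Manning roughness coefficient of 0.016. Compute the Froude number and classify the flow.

subcritical

For a circular section of diameter D = 2.56 m at depth y = 1.79 m, the central angle is θ = 2 arccos(1 − 2y/D) = 3.961 rad. Then A = (D²/8)(θ − sin θ) = 3.844 m² and P = Dθ/2 = 5.07 m.
Hydraulic radius R = A/P = 3.844/5.07 = 0.7581 m.
V = (1/n) R^(2/3) √S = (1/0.016) × 0.7581^(2/3) × √0.00097 = 1.618 m/s. Hydraulic depth D_h = A/T = 3.844/2.348 = 1.637 m.
Froude number Fr = V/√(g·D_h) = 1.618/√(9.81×1.637) = 0.404, which is less than 1, so the flow is subcritical.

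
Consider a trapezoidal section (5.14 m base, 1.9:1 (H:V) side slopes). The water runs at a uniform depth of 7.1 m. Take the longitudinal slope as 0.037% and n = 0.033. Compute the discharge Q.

With bottom width b = 5.14 m and side slope z = 1.9: A = (b + zy)y = (5.14 + 1.9×7.1)×7.1 = 132.3 m²; P = b + 2y√(1+z²) = 5.14 + 2×7.1×2.147 = 35.63 m.
Hydraulic radius R = A/P = 132.3/35.63 = 3.713 m.
Manning's equation: Q = (1/n) A R^(2/3) S^(1/2) = (1/0.033) × 132.3 × 3.713^(2/3) × 0.00037^(1/2) = 185 m³/s.

Q = 185 m³/s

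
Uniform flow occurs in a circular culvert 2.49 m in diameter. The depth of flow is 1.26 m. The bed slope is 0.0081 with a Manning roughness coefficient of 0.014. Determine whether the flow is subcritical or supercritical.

supercritical

For a circular section of diameter D = 2.49 m at depth y = 1.26 m, the central angle is θ = 2 arccos(1 − 2y/D) = 3.166 rad. Then A = (D²/8)(θ − sin θ) = 2.472 m² and P = Dθ/2 = 3.941 m.
Hydraulic radius R = A/P = 2.472/3.941 = 0.6272 m.
V = (1/n) R^(2/3) √S = (1/0.014) × 0.6272^(2/3) × √0.0081 = 4.711 m/s. Hydraulic depth D_h = A/T = 2.472/2.49 = 0.9929 m.
Froude number Fr = V/√(g·D_h) = 4.711/√(9.81×0.9929) = 1.51, which is greater than 1, so the flow is supercritical.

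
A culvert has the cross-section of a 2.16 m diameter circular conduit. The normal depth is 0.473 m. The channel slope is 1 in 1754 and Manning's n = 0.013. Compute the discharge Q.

Q = 0.469 m³/s

For a circular section of diameter D = 2.16 m at depth y = 0.473 m, the central angle is θ = 2 arccos(1 − 2y/D) = 1.948 rad. Then A = (D²/8)(θ − sin θ) = 0.5938 m² and P = Dθ/2 = 2.104 m.
Hydraulic radius R = A/P = 0.5938/2.104 = 0.2823 m.
Manning's equation: Q = (1/n) A R^(2/3) S^(1/2) = (1/0.013) × 0.5938 × 0.2823^(2/3) × 0.0005701^(1/2) = 0.469 m³/s.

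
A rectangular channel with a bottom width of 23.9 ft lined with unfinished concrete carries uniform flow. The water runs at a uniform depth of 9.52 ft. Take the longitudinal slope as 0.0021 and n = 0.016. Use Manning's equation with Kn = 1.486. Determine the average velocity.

V = 12.9 ft/s

Flow area A = b·y = 23.9 × 9.52 = 227.5 ft². Wetted perimeter P = b + 2y = 23.9 + 2×9.52 = 42.94 ft.
Hydraulic radius R = A/P = 227.5/42.94 = 5.299 ft.
From Manning's equation, V = (1.486/n) R^(2/3) S^(1/2) = (1.486/0.016) × 5.299^(2/3) × 0.0021^(1/2) = 12.9 ft/s.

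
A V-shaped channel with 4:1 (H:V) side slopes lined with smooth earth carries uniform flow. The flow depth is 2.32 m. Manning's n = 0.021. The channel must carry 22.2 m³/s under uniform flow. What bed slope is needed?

S = 0.000401

For a triangular section with side slope z = 4: A = zy² = 4×2.32² = 21.53 m²; P = 2y√(1+z²) = 2×2.32×4.123 = 19.13 m.
Hydraulic radius R = A/P = 21.53/19.13 = 1.125 m.
From Manning's equation, S = [nQ / (1 A R^(2/3))]² = [0.021 × 22.2 / (1 × 21.53 × 1.125^(2/3))]² = 0.000401.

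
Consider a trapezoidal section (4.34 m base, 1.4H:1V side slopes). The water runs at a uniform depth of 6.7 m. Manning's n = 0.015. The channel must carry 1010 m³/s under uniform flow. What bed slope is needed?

S = 0.00541

With bottom width b = 4.34 m and side slope z = 1.4: A = (b + zy)y = (4.34 + 1.4×6.7)×6.7 = 91.92 m²; P = b + 2y√(1+z²) = 4.34 + 2×6.7×1.72 = 27.39 m.
Hydraulic radius R = A/P = 91.92/27.39 = 3.356 m.
From Manning's equation, S = [nQ / (1 A R^(2/3))]² = [0.015 × 1010 / (1 × 91.92 × 3.356^(2/3))]² = 0.00541.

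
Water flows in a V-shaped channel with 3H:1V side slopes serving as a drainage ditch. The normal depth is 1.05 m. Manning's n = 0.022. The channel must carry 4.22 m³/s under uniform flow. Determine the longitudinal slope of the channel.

For a triangular section with side slope z = 3: A = zy² = 3×1.05² = 3.308 m²; P = 2y√(1+z²) = 2×1.05×3.162 = 6.641 m.
Hydraulic radius R = A/P = 3.308/6.641 = 0.4981 m.
From Manning's equation, S = [nQ / (1 A R^(2/3))]² = [0.022 × 4.22 / (1 × 3.308 × 0.4981^(2/3))]² = 0.002.

S = 0.002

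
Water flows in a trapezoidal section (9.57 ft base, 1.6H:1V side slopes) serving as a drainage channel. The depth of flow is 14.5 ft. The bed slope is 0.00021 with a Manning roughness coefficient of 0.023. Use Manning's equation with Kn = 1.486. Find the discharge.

With bottom width b = 9.57 ft and side slope z = 1.6: A = (b + zy)y = (9.57 + 1.6×14.5)×14.5 = 475.2 ft²; P = b + 2y√(1+z²) = 9.57 + 2×14.5×1.887 = 64.29 ft.
Hydraulic radius R = A/P = 475.2/64.29 = 7.391 ft.
Manning's equation: Q = (1.486/n) A R^(2/3) S^(1/2) = (1.486/0.023) × 475.2 × 7.391^(2/3) × 0.00021^(1/2) = 1690 ft³/s.

Q = 1690 ft³/s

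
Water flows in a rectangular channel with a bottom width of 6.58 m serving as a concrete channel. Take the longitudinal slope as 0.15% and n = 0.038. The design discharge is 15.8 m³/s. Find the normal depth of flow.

Manning's equation rearranged: A R^(2/3) = nQ / (1·√S) = 0.038 × 15.8 / (√0.0015) = 15.5.
At y = 2.56 m: A R^(2/3) = 21.48 — high.
At y = 2.03 m: A R^(2/3) = 15.54 — close enough.

y_n = 2.03 m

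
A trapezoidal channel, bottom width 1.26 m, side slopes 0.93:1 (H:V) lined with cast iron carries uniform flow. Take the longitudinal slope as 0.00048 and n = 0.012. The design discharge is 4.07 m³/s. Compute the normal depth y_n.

y_n = 1.24 m

Manning's equation rearranged: A R^(2/3) = nQ / (1·√S) = 0.012 × 4.07 / (√0.00048) = 2.229.
Try y = 1.54 m: A R^(2/3) = 3.448 — over.
Try y = 0.949 m: A R^(2/3) = 1.328 — short.
Try y = 1.24 m: A R^(2/3) = 2.231 — ≈ 2.229.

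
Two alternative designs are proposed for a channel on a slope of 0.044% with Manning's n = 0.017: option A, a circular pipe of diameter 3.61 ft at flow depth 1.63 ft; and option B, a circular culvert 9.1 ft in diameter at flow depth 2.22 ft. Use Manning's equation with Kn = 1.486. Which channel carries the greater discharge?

channel B

Channel A: For a circular section of diameter D = 3.61 ft at depth y = 1.63 ft, the central angle is θ = 2 arccos(1 − 2y/D) = 2.947 rad. Then A = (D²/8)(θ − sin θ) = 4.487 ft² and P = Dθ/2 = 5.32 ft. Hydraulic radius R = A/P = 4.487/5.32 = 0.8434 ft. Q_A = (1.486/0.017)·4.487·0.8434^(2/3)·√0.00044 = 7.344 ft³/s.
Channel B: For a circular section of diameter D = 9.1 ft at depth y = 2.22 ft, the central angle is θ = 2 arccos(1 − 2y/D) = 2.066 rad. Then A = (D²/8)(θ − sin θ) = 12.28 ft² and P = Dθ/2 = 9.402 ft. Hydraulic radius R = A/P = 12.28/9.402 = 1.306 ft. Q_B = (1.486/0.017)·12.28·1.306^(2/3)·√0.00044 = 26.92 ft³/s.
Q_A = 7.344 ft³/s vs Q_B = 26.92 ft³/s, so channel B carries more.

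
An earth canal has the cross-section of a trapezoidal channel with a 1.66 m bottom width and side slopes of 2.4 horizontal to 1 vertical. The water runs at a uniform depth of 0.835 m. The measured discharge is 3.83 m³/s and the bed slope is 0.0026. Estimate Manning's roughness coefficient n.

With bottom width b = 1.66 m and side slope z = 2.4: A = (b + zy)y = (1.66 + 2.4×0.835)×0.835 = 3.059 m²; P = b + 2y√(1+z²) = 1.66 + 2×0.835×2.6 = 6.002 m.
Hydraulic radius R = A/P = 3.059/6.002 = 0.5097 m.
Rearranging Manning's equation: n = (1/Q) A R^(2/3) S^(1/2) = (1/3.83) × 3.059 × 0.5097^(2/3) × √0.0026 = 0.026.

n = 0.026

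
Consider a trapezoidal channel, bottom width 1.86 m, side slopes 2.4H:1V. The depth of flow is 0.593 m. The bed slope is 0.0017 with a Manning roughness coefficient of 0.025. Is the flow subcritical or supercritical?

With bottom width b = 1.86 m and side slope z = 2.4: A = (b + zy)y = (1.86 + 2.4×0.593)×0.593 = 1.947 m²; P = b + 2y√(1+z²) = 1.86 + 2×0.593×2.6 = 4.944 m.
Hydraulic radius R = A/P = 1.947/4.944 = 0.3938 m.
V = (1/n) R^(2/3) √S = (1/0.025) × 0.3938^(2/3) × √0.0017 = 0.8861 m/s. Hydraulic depth D_h = A/T = 1.947/4.706 = 0.4137 m.
Froude number Fr = V/√(g·D_h) = 0.8861/√(9.81×0.4137) = 0.44, which is less than 1, so the flow is subcritical.

subcritical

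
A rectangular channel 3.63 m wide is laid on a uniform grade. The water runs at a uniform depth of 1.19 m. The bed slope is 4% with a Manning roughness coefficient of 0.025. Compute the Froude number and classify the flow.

Flow area A = b·y = 3.63 × 1.19 = 4.32 m². Wetted perimeter P = b + 2y = 3.63 + 2×1.19 = 6.01 m.
Hydraulic radius R = A/P = 4.32/6.01 = 0.7188 m.
V = (1/n) R^(2/3) √S = (1/0.025) × 0.7188^(2/3) × √0.04 = 6.419 m/s. Hydraulic depth D_h = A/T = 4.32/3.63 = 1.19 m.
Froude number Fr = V/√(g·D_h) = 6.419/√(9.81×1.19) = 1.88, which is greater than 1, so the flow is supercritical.

supercritical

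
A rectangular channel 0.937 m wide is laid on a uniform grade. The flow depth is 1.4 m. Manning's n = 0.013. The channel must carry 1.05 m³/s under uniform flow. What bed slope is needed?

S = 0.000437

Flow area A = b·y = 0.937 × 1.4 = 1.312 m². Wetted perimeter P = b + 2y = 0.937 + 2×1.4 = 3.737 m.
Hydraulic radius R = A/P = 1.312/3.737 = 0.351 m.
From Manning's equation, S = [nQ / (1 A R^(2/3))]² = [0.013 × 1.05 / (1 × 1.312 × 0.351^(2/3))]² = 0.000437.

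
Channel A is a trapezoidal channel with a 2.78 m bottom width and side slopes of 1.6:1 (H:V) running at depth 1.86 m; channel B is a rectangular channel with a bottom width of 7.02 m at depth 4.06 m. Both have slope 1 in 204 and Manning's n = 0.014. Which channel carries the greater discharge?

channel B

Channel A: With bottom width b = 2.78 m and side slope z = 1.6: A = (b + zy)y = (2.78 + 1.6×1.86)×1.86 = 10.71 m²; P = b + 2y√(1+z²) = 2.78 + 2×1.86×1.887 = 9.799 m. Hydraulic radius R = A/P = 10.71/9.799 = 1.093 m. Q_A = (1/0.014)·10.71·1.093^(2/3)·√0.004902 = 56.8 m³/s.
Channel B: Flow area A = b·y = 7.02 × 4.06 = 28.5 m². Wetted perimeter P = b + 2y = 7.02 + 2×4.06 = 15.14 m. Hydraulic radius R = A/P = 28.5/15.14 = 1.883 m. Q_B = (1/0.014)·28.5·1.883^(2/3)·√0.004902 = 217.3 m³/s.
Q_A = 56.8 m³/s vs Q_B = 217.3 m³/s, so channel B carries more.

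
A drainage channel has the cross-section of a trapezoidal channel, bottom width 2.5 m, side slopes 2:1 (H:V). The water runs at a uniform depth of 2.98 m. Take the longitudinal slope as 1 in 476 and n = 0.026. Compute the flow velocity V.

V = 2.4 m/s

With bottom width b = 2.5 m and side slope z = 2: A = (b + zy)y = (2.5 + 2×2.98)×2.98 = 25.21 m²; P = b + 2y√(1+z²) = 2.5 + 2×2.98×2.236 = 15.83 m.
Hydraulic radius R = A/P = 25.21/15.83 = 1.593 m.
From Manning's equation, V = (1/n) R^(2/3) S^(1/2) = (1/0.026) × 1.593^(2/3) × 0.002101^(1/2) = 2.4 m/s.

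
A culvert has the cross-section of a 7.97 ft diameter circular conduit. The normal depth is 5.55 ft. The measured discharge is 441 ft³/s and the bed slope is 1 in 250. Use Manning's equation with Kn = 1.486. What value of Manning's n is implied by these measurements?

For a circular section of diameter D = 7.97 ft at depth y = 5.55 ft, the central angle is θ = 2 arccos(1 − 2y/D) = 3.949 rad. Then A = (D²/8)(θ − sin θ) = 37.09 ft² and P = Dθ/2 = 15.74 ft.
Hydraulic radius R = A/P = 37.09/15.74 = 2.357 ft.
Rearranging Manning's equation: n = (1.486/Q) A R^(2/3) S^(1/2) = (1.486/441) × 37.09 × 2.357^(2/3) × √0.004 = 0.014.

n = 0.014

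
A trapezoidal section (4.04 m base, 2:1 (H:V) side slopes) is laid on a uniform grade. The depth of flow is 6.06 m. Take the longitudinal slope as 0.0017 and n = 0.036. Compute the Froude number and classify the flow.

subcritical

With bottom width b = 4.04 m and side slope z = 2: A = (b + zy)y = (4.04 + 2×6.06)×6.06 = 97.93 m²; P = b + 2y√(1+z²) = 4.04 + 2×6.06×2.236 = 31.14 m.
Hydraulic radius R = A/P = 97.93/31.14 = 3.145 m.
V = (1/n) R^(2/3) √S = (1/0.036) × 3.145^(2/3) × √0.0017 = 2.458 m/s. Hydraulic depth D_h = A/T = 97.93/28.28 = 3.463 m.
Froude number Fr = V/√(g·D_h) = 2.458/√(9.81×3.463) = 0.422, which is less than 1, so the flow is subcritical.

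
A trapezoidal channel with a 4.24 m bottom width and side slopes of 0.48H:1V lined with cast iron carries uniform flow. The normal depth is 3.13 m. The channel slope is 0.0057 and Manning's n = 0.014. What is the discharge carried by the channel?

Q = 133 m³/s

With bottom width b = 4.24 m and side slope z = 0.48: A = (b + zy)y = (4.24 + 0.48×3.13)×3.13 = 17.97 m²; P = b + 2y√(1+z²) = 4.24 + 2×3.13×1.109 = 11.18 m.
Hydraulic radius R = A/P = 17.97/11.18 = 1.607 m.
Manning's equation: Q = (1/n) A R^(2/3) S^(1/2) = (1/0.014) × 17.97 × 1.607^(2/3) × 0.0057^(1/2) = 133 m³/s.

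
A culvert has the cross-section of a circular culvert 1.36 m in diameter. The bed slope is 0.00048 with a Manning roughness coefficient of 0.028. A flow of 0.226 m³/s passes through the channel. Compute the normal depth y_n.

y_n = 0.605 m

Manning's equation rearranged: A R^(2/3) = nQ / (1·√S) = 0.028 × 0.226 / (√0.00048) = 0.2888.
At y = 0.496 m: A R^(2/3) = 0.201 — short.
At y = 0.676 m: A R^(2/3) = 0.3503 — over.
At y = 0.605 m: A R^(2/3) = 0.2888 — close enough.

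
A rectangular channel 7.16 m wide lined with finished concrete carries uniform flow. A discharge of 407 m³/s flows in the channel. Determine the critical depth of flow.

y_c = 6.91 m

For a rectangular channel, critical depth y_c = (q²/g)^(1/3) where q = Q/b = 407/7.16 = 56.84 m²/s.
So y_c = (56.84²/9.81)^(1/3) = 6.91 m.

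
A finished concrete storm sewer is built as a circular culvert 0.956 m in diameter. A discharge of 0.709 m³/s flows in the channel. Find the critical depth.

y_c = 0.485 m

At critical depth, Q² T / (g A³) = 1, i.e. A³/T = Q²/g = 0.709²/9.81 = 0.05124.
At y = 0.408 m: A³/T = 0.02639 — too small.
At y = 0.533 m: A³/T = 0.0733 — too large.
At y = 0.485 m: A³/T = 0.05112 — matches.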